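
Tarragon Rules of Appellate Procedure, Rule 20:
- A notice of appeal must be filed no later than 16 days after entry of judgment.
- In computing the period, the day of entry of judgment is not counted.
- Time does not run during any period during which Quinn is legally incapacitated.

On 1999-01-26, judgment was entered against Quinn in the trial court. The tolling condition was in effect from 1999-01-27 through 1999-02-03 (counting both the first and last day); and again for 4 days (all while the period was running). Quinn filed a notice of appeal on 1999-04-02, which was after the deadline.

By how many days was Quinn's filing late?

38 days

16 days after 1999-01-26 is February 11, 1999.
From January 27, 1999 through February 3, 1999 inclusive is 8 days; tolling adds 8 days: February 11, 1999 + 8 days = February 19, 1999.
Tolling adds 4 days: February 19, 1999 + 4 days = February 23, 1999.
The deadline is February 23, 1999; from February 23, 1999 to April 2, 1999 is 38 days.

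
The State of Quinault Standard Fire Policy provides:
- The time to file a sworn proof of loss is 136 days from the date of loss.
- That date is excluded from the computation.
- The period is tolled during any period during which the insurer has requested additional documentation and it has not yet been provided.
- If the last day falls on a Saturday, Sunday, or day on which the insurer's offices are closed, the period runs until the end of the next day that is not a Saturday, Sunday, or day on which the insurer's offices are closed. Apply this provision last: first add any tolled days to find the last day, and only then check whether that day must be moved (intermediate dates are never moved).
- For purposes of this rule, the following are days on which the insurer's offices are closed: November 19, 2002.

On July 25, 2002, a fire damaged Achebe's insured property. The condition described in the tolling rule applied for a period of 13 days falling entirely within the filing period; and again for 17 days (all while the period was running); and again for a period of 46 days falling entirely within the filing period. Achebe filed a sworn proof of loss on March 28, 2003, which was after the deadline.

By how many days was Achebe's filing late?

32 days

136 days after July 25, 2002 is December 8, 2002.
Tolling adds 13 days: December 8, 2002 + 13 days = December 21, 2002.
Tolling adds 17 days: December 21, 2002 + 17 days = January 7, 2003.
Tolling adds 46 days: January 7, 2003 + 46 days = February 22, 2003.
February 22, 2003 is Saturday; February 23, 2003 is Sunday. The next qualifying day is February 24, 2003.
The deadline is February 24, 2003; from February 24, 2003 to March 28, 2003 is 32 days.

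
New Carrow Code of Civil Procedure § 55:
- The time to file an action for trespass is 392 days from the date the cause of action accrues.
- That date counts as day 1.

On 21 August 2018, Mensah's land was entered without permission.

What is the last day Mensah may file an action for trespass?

September 16, 2019

Counting 21 August 2018 as day 1, day 392 is September 16, 2019.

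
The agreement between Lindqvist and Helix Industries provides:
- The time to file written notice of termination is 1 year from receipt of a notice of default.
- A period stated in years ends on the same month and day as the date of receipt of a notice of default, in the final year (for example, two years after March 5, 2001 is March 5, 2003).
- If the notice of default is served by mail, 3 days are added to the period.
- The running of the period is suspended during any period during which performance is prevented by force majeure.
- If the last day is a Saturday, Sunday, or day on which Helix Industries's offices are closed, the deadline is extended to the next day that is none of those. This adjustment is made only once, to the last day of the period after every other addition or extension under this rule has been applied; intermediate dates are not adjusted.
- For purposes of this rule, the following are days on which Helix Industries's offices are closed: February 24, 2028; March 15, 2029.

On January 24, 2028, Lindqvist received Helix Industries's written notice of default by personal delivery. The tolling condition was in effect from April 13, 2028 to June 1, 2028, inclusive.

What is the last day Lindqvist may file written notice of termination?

March 16, 2029

1 year after January 24, 2028 is January 24, 2029.
Service was not by mail, so no mail extension applies.
From April 13, 2028 through June 1, 2028 inclusive is 50 days; tolling adds 50 days: January 24, 2029 + 50 days = March 15, 2029.
March 15, 2029 is a listed holiday. The next qualifying day is March 16, 2029.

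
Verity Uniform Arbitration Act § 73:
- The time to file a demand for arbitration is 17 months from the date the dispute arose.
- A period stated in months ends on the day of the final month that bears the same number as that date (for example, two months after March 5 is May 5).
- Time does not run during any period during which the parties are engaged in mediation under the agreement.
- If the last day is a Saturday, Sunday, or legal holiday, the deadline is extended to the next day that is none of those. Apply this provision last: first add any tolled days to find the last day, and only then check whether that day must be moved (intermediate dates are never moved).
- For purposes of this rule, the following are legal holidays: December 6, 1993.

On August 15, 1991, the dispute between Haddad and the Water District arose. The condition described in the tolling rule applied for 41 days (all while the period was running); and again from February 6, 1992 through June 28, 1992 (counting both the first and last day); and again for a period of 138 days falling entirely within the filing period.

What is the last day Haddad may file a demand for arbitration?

December 7, 1993

17 months after August 15, 1991 is January 15, 1993.
Tolling adds 41 days: January 15, 1993 + 41 days = February 25, 1993.
From February 6, 1992 through June 28, 1992 inclusive is 144 days; tolling adds 144 days: February 25, 1993 + 144 days = July 19, 1993.
Tolling adds 138 days: July 19, 1993 + 138 days = December 4, 1993.
December 4, 1993 is Saturday; December 5, 1993 is Sunday; December 6, 1993 is a listed holiday. The next qualifying day is December 7, 1993.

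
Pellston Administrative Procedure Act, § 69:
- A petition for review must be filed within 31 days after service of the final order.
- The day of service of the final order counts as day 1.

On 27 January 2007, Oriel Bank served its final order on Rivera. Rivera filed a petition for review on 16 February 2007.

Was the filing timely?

Yes

Counting 27 January 2007 as day 1, day 31 is February 26, 2007.
The deadline is February 26, 2007; the filing on February 16, 2007 is on or before that date.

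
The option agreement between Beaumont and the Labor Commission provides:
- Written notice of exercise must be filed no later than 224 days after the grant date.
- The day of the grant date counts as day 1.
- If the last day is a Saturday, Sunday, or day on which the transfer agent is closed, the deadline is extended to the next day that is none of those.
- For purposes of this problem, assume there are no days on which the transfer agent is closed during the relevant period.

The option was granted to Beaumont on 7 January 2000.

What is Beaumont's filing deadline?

Counting 7 January 2000 as day 1, day 224 is August 17, 2000.
August 17, 2000 is a Thursday and not a day on which the transfer agent is closed, so no extension applies.

August 17, 2000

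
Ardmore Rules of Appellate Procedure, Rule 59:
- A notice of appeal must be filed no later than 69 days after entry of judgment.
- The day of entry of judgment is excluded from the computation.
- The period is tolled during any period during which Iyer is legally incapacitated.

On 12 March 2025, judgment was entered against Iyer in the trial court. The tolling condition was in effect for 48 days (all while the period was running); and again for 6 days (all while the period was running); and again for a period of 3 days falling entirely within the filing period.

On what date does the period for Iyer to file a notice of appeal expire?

July 16, 2025

69 days after 12 March 2025 is May 20, 2025.
Tolling adds 48 days: May 20, 2025 + 48 days = July 7, 2025.
Tolling adds 6 days: July 7, 2025 + 6 days = July 13, 2025.
Tolling adds 3 days: July 13, 2025 + 3 days = July 16, 2025.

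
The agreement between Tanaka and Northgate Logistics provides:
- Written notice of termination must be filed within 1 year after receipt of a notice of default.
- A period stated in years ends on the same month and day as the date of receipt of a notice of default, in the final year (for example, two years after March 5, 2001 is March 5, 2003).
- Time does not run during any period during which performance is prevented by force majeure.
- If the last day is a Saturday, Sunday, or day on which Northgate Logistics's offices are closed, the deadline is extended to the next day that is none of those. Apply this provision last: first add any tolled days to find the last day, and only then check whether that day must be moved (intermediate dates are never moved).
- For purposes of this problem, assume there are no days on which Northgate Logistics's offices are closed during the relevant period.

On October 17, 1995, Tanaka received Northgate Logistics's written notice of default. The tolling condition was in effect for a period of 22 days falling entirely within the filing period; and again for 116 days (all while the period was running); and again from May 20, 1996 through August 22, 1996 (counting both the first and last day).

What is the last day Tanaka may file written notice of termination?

June 9, 1997

1 year after October 17, 1995 is October 17, 1996.
Tolling adds 22 days: October 17, 1996 + 22 days = November 8, 1996.
Tolling adds 116 days: November 8, 1996 + 116 days = March 4, 1997.
From May 20, 1996 through August 22, 1996 inclusive is 95 days; tolling adds 95 days: March 4, 1997 + 95 days = June 7, 1997.
June 7, 1997 is Saturday; June 8, 1997 is Sunday. The next qualifying day is June 9, 1997.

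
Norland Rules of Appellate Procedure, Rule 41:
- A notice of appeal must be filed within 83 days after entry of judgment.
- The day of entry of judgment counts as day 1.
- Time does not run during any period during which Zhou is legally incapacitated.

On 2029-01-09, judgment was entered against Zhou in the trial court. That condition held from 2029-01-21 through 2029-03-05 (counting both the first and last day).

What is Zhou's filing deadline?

May 15, 2029

Counting 2029-01-09 as day 1, day 83 is April 1, 2029.
From January 21, 2029 through March 5, 2029 inclusive is 44 days; tolling adds 44 days: April 1, 2029 + 44 days = May 15, 2029.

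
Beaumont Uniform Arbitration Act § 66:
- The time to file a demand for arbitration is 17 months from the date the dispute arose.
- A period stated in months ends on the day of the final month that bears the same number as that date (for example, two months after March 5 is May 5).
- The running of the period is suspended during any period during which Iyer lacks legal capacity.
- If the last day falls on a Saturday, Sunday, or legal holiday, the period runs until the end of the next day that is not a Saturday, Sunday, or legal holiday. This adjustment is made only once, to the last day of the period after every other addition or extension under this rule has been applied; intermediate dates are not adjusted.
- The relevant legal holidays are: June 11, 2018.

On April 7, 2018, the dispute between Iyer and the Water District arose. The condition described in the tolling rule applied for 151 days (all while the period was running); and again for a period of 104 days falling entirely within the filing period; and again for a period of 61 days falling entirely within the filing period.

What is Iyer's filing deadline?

17 months after April 7, 2018 is September 7, 2019.
Tolling adds 151 days: September 7, 2019 + 151 days = February 5, 2020.
Tolling adds 104 days: February 5, 2020 + 104 days = May 19, 2020.
Tolling adds 61 days: May 19, 2020 + 61 days = July 19, 2020.
July 19, 2020 is Sunday. The next qualifying day is July 20, 2020.

July 20, 2020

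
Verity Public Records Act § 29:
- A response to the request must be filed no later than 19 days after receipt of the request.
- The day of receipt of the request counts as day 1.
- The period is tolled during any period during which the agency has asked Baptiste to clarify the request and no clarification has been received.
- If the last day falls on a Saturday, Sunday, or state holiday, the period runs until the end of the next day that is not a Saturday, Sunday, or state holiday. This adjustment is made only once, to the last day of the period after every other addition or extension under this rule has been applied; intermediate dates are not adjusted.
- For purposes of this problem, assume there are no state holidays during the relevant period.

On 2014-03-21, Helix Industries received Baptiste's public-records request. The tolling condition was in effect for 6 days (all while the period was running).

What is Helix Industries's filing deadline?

Counting 2014-03-21 as day 1, day 19 is April 8, 2014.
Tolling adds 6 days: April 8, 2014 + 6 days = April 14, 2014.
April 14, 2014 is a Monday and not a state holiday, so no extension applies.

April 14, 2014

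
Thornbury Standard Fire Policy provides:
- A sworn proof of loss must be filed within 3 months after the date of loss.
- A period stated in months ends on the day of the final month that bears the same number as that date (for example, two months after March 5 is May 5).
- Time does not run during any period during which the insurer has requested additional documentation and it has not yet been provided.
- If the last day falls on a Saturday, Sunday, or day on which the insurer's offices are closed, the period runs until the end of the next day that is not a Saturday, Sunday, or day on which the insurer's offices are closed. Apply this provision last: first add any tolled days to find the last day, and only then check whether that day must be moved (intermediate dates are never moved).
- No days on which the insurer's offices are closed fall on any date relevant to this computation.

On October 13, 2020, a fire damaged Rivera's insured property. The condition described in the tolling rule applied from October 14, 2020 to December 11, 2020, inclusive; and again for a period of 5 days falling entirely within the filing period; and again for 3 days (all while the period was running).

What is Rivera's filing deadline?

3 months after October 13, 2020 is January 13, 2021.
From October 14, 2020 through December 11, 2020 inclusive is 59 days; tolling adds 59 days: January 13, 2021 + 59 days = March 13, 2021.
Tolling adds 5 days: March 13, 2021 + 5 days = March 18, 2021.
Tolling adds 3 days: March 18, 2021 + 3 days = March 21, 2021.
March 21, 2021 is Sunday. The next qualifying day is March 22, 2021.

March 22, 2021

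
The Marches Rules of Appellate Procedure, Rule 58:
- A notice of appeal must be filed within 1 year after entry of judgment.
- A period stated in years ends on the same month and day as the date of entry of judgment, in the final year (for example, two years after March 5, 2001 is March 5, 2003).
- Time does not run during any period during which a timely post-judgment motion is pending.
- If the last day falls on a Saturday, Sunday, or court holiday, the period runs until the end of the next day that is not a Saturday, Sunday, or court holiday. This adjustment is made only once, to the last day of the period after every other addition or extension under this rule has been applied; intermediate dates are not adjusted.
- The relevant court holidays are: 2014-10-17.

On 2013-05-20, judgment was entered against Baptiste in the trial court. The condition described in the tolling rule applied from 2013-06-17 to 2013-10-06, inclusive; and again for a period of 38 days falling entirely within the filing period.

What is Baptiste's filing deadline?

1 year after 2013-05-20 is May 20, 2014.
From June 17, 2013 through October 6, 2013 inclusive is 112 days; tolling adds 112 days: May 20, 2014 + 112 days = September 9, 2014.
Tolling adds 38 days: September 9, 2014 + 38 days = October 17, 2014.
October 17, 2014 is a listed holiday; October 18, 2014 is Saturday; October 19, 2014 is Sunday. The next qualifying day is October 20, 2014.

October 20, 2014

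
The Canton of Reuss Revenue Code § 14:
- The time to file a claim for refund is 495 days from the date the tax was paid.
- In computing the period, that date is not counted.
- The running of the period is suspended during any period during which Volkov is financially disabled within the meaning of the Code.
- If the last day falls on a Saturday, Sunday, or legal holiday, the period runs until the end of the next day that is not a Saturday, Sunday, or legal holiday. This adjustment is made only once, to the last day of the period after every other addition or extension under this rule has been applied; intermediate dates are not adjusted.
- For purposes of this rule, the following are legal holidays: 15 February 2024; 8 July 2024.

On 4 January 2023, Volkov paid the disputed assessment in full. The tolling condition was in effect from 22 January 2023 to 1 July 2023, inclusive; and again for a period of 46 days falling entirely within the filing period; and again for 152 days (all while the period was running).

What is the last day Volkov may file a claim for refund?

May 7, 2025

495 days after 4 January 2023 is May 13, 2024.
From January 22, 2023 through July 1, 2023 inclusive is 161 days; tolling adds 161 days: May 13, 2024 + 161 days = October 21, 2024.
Tolling adds 46 days: October 21, 2024 + 46 days = December 6, 2024.
Tolling adds 152 days: December 6, 2024 + 152 days = May 7, 2025.
May 7, 2025 is a Wednesday and not a legal holiday, so no extension applies.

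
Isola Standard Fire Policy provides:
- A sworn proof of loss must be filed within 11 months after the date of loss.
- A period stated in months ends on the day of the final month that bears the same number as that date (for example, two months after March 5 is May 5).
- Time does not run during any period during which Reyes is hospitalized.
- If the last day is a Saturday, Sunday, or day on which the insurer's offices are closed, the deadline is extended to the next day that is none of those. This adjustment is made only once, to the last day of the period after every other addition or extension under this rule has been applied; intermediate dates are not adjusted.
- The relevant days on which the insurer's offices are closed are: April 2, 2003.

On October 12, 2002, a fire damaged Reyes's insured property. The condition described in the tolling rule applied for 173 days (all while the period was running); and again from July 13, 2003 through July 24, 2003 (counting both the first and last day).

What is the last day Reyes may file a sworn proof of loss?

11 months after October 12, 2002 is September 12, 2003.
Tolling adds 173 days: September 12, 2003 + 173 days = March 3, 2004.
From July 13, 2003 through July 24, 2003 inclusive is 12 days; tolling adds 12 days: March 3, 2004 + 12 days = March 15, 2004.
March 15, 2004 is a Monday and not a day on which the insurer's offices are closed, so no extension applies.

March 15, 2004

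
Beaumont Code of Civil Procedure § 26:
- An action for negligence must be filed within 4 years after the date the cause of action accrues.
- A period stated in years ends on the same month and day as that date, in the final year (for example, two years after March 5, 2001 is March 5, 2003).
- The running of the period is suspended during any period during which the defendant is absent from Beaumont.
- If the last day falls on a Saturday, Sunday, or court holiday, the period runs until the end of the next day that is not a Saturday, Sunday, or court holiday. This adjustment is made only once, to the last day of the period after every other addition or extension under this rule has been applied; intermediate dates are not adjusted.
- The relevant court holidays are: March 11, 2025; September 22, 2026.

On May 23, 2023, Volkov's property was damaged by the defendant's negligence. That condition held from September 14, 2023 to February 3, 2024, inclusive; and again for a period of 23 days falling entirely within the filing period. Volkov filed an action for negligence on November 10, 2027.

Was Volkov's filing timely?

No

4 years after May 23, 2023 is May 23, 2027.
From September 14, 2023 through February 3, 2024 inclusive is 143 days; tolling adds 143 days: May 23, 2027 + 143 days = October 13, 2027.
Tolling adds 23 days: October 13, 2027 + 23 days = November 5, 2027.
November 5, 2027 is a Friday and not a court holiday, so no extension applies.
The deadline is November 5, 2027; the filing on November 10, 2027 is after that date.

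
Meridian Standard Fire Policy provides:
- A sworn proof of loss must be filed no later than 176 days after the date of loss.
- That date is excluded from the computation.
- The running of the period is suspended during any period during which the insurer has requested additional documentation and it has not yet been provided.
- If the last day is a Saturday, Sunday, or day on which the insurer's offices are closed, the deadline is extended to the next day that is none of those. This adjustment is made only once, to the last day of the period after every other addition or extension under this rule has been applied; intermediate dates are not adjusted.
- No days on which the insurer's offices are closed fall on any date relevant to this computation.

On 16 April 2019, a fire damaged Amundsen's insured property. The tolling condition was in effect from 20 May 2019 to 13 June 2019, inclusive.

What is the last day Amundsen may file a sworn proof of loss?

176 days after 16 April 2019 is October 9, 2019.
From May 20, 2019 through June 13, 2019 inclusive is 25 days; tolling adds 25 days: October 9, 2019 + 25 days = November 3, 2019.
November 3, 2019 is Sunday. The next qualifying day is November 4, 2019.

November 4, 2019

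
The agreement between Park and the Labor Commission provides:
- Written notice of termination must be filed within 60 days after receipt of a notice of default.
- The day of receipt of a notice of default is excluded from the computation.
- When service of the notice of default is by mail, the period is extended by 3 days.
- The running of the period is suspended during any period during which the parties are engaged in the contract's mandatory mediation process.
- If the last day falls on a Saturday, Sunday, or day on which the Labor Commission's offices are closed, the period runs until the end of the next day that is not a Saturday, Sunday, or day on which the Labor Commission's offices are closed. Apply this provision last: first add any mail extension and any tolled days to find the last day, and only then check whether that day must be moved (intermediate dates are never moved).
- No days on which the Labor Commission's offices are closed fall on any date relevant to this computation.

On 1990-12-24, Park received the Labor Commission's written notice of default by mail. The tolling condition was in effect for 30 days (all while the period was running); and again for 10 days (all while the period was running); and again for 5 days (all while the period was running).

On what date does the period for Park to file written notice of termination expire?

60 days after 1990-12-24 is February 22, 1991.
Service was by mail, adding 3 days: February 22, 1991 + 3 days = February 25, 1991.
Tolling adds 30 days: February 25, 1991 + 30 days = March 27, 1991.
Tolling adds 10 days: March 27, 1991 + 10 days = April 6, 1991.
Tolling adds 5 days: April 6, 1991 + 5 days = April 11, 1991.
April 11, 1991 is a Thursday and not a day on which the Labor Commission's offices are closed, so no extension applies.

April 11, 1991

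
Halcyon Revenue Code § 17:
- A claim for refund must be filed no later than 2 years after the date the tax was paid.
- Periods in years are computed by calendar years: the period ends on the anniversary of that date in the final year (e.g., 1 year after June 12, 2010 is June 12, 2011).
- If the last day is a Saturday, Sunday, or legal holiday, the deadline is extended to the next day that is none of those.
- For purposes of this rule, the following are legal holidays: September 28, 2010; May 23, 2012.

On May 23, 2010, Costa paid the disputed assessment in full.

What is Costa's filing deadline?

2 years after May 23, 2010 is May 23, 2012.
May 23, 2012 is a listed holiday. The next qualifying day is May 24, 2012.

May 24, 2012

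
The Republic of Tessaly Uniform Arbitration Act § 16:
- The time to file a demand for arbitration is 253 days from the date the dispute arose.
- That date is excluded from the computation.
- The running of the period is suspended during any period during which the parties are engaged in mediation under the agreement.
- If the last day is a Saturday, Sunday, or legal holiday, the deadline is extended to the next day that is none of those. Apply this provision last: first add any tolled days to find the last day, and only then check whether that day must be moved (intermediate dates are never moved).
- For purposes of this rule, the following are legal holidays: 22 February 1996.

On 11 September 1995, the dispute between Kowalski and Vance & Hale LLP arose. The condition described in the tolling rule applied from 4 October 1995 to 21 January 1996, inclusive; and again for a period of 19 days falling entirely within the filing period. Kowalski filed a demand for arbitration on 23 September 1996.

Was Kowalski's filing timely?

Yes

253 days after 11 September 1995 is May 21, 1996.
From October 4, 1995 through January 21, 1996 inclusive is 110 days; tolling adds 110 days: May 21, 1996 + 110 days = September 8, 1996.
Tolling adds 19 days: September 8, 1996 + 19 days = September 27, 1996.
September 27, 1996 is a Friday and not a legal holiday, so no extension applies.
The deadline is September 27, 1996; the filing on September 23, 1996 is on or before that date.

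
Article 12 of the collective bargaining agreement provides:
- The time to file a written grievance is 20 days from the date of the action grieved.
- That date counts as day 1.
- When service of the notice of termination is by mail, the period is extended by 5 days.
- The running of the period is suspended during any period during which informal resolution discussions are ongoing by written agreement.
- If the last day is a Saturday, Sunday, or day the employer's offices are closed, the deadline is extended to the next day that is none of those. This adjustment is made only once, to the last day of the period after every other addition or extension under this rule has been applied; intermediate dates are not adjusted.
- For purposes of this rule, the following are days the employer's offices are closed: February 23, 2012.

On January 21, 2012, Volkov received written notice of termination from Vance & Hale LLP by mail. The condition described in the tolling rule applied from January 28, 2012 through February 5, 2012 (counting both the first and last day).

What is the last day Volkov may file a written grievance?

February 24, 2012

Counting January 21, 2012 as day 1, day 20 is February 9, 2012.
Service was by mail, adding 5 days: February 9, 2012 + 5 days = February 14, 2012.
From January 28, 2012 through February 5, 2012 inclusive is 9 days; tolling adds 9 days: February 14, 2012 + 9 days = February 23, 2012.
February 23, 2012 is a listed holiday. The next qualifying day is February 24, 2012.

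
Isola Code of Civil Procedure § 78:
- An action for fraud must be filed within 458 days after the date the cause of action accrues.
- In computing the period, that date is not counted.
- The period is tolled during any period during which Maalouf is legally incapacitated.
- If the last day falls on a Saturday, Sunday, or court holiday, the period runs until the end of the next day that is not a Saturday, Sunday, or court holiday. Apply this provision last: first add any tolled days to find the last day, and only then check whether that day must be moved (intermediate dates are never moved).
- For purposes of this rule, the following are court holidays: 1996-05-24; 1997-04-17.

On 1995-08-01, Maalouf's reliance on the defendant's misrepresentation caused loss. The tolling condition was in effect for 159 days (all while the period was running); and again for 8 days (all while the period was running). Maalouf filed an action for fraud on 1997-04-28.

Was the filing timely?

No

458 days after 1995-08-01 is November 1, 1996.
Tolling adds 159 days: November 1, 1996 + 159 days = April 9, 1997.
Tolling adds 8 days: April 9, 1997 + 8 days = April 17, 1997.
April 17, 1997 is a listed holiday. The next qualifying day is April 18, 1997.
The deadline is April 18, 1997; the filing on April 28, 1997 is after that date.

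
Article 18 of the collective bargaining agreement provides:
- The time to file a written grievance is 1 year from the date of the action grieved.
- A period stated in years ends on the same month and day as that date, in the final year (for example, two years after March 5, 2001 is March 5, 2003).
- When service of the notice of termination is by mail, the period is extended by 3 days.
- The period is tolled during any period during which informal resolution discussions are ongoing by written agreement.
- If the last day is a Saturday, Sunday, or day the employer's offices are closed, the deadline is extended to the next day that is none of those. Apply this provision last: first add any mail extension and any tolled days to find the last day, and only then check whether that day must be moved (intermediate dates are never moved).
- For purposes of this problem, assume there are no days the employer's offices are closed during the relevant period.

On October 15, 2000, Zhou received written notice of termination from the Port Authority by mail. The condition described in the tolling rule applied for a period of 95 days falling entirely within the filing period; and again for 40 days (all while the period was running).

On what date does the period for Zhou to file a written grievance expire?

March 4, 2002

1 year after October 15, 2000 is October 15, 2001.
Service was by mail, adding 3 days: October 15, 2001 + 3 days = October 18, 2001.
Tolling adds 95 days: October 18, 2001 + 95 days = January 21, 2002.
Tolling adds 40 days: January 21, 2002 + 40 days = March 2, 2002.
March 2, 2002 is Saturday; March 3, 2002 is Sunday. The next qualifying day is March 4, 2002.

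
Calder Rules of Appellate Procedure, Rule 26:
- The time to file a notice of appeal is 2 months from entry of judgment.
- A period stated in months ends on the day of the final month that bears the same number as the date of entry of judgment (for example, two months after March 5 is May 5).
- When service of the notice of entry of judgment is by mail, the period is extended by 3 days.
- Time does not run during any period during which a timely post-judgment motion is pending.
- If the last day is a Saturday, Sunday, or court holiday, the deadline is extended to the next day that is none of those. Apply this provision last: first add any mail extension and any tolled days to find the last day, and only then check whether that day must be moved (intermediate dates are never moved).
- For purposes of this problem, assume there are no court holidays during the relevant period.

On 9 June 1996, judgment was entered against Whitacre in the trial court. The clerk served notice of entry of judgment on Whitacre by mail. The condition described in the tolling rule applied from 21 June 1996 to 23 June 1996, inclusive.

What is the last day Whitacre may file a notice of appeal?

2 months after 9 June 1996 is August 9, 1996.
Service was by mail, adding 3 days: August 9, 1996 + 3 days = August 12, 1996.
From June 21, 1996 through June 23, 1996 inclusive is 3 days; tolling adds 3 days: August 12, 1996 + 3 days = August 15, 1996.
August 15, 1996 is a Thursday and not a court holiday, so no extension applies.

August 15, 1996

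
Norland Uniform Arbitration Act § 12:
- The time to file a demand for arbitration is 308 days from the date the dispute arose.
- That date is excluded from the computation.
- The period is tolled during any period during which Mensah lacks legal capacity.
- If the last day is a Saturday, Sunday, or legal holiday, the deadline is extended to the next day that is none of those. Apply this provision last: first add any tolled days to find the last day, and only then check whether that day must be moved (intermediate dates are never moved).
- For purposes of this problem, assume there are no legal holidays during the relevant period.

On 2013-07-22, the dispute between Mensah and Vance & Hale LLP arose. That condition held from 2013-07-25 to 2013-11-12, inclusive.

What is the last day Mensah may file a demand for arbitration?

308 days after 2013-07-22 is May 26, 2014.
From July 25, 2013 through November 12, 2013 inclusive is 111 days; tolling adds 111 days: May 26, 2014 + 111 days = September 14, 2014.
September 14, 2014 is Sunday. The next qualifying day is September 15, 2014.

September 15, 2014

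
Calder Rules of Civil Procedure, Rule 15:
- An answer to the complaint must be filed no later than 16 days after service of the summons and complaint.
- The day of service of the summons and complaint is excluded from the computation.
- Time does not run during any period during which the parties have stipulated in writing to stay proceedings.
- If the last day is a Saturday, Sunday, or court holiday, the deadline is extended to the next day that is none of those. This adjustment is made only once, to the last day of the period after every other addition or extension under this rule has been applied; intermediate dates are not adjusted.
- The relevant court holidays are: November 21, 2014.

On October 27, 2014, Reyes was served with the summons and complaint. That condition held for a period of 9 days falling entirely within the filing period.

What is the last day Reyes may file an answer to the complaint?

November 24, 2014

16 days after October 27, 2014 is November 12, 2014.
Tolling adds 9 days: November 12, 2014 + 9 days = November 21, 2014.
November 21, 2014 is a listed holiday; November 22, 2014 is Saturday; November 23, 2014 is Sunday. The next qualifying day is November 24, 2014.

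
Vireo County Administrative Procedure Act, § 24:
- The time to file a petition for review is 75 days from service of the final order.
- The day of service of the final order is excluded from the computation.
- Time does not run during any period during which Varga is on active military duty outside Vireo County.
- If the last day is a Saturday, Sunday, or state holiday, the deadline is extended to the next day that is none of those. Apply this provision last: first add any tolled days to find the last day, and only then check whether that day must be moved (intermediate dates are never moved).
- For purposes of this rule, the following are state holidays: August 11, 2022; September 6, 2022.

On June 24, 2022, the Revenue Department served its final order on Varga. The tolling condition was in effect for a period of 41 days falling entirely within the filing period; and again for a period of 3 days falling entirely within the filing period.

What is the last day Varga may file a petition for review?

75 days after June 24, 2022 is September 7, 2022.
Tolling adds 41 days: September 7, 2022 + 41 days = October 18, 2022.
Tolling adds 3 days: October 18, 2022 + 3 days = October 21, 2022.
October 21, 2022 is a Friday and not a state holiday, so no extension applies.

October 21, 2022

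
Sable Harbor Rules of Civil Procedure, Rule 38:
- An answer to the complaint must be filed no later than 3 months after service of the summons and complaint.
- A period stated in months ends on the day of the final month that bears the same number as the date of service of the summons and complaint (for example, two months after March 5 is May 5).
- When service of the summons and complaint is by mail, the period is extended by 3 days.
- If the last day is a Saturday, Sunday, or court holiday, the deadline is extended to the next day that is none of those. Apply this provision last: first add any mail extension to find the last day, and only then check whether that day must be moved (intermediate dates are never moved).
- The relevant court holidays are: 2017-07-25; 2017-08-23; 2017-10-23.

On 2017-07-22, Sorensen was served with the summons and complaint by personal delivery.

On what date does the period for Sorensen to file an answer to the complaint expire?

3 months after 2017-07-22 is October 22, 2017.
Service was not by mail, so no mail extension applies.
October 22, 2017 is Sunday; October 23, 2017 is a listed holiday. The next qualifying day is October 24, 2017.

October 24, 2017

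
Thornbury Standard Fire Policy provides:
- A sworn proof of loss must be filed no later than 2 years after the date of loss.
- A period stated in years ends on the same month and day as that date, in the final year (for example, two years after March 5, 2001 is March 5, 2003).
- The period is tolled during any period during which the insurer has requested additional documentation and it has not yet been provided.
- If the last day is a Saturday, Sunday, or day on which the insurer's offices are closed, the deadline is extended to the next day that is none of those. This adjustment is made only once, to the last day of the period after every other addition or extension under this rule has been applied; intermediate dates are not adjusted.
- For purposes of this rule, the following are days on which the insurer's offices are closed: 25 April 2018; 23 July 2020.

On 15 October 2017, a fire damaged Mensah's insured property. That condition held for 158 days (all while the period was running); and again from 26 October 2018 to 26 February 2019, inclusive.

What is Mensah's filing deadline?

2 years after 15 October 2017 is October 15, 2019.
Tolling adds 158 days: October 15, 2019 + 158 days = March 21, 2020.
From October 26, 2018 through February 26, 2019 inclusive is 124 days; tolling adds 124 days: March 21, 2020 + 124 days = July 23, 2020.
July 23, 2020 is a listed holiday. The next qualifying day is July 24, 2020.

July 24, 2020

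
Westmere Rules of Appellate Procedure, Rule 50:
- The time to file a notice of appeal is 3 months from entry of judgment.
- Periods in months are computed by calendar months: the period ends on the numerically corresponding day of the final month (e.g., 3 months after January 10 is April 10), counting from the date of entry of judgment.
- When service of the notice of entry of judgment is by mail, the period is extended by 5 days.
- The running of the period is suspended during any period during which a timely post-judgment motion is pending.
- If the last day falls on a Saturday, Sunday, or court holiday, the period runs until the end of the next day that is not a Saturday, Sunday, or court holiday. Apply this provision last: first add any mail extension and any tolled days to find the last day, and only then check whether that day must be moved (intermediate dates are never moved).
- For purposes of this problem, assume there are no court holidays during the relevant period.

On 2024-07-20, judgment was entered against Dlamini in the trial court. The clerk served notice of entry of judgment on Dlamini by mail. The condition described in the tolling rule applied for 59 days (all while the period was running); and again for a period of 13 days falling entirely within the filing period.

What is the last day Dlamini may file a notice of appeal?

3 months after 2024-07-20 is October 20, 2024.
Service was by mail, adding 5 days: October 20, 2024 + 5 days = October 25, 2024.
Tolling adds 59 days: October 25, 2024 + 59 days = December 23, 2024.
Tolling adds 13 days: December 23, 2024 + 13 days = January 5, 2025.
January 5, 2025 is Sunday. The next qualifying day is January 6, 2025.

January 6, 2025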